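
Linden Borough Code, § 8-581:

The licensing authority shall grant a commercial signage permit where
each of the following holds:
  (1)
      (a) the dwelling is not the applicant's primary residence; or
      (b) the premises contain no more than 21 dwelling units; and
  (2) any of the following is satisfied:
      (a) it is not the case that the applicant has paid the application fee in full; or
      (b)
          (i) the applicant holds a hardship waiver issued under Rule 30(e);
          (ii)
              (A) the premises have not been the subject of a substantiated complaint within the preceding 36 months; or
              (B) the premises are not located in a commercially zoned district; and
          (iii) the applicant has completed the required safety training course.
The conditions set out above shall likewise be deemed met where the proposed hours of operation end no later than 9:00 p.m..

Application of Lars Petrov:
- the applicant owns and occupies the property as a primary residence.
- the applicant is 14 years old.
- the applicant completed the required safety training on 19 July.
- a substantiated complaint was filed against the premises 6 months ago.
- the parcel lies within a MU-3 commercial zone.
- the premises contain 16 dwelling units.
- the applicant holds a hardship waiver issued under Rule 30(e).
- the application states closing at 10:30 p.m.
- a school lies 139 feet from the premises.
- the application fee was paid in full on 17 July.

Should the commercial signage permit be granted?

No — denied.

(a) not (primary residence) — not satisfied.
(b) ≤ 21 units — satisfied.
So (1) is satisfied (F OR T).
(a) not (fee paid) — not satisfied.
(i) hardship waiver — satisfied.
(A) no complaint in 36 mo. — not met.
(B) not (commercially zoned) — fails.
So (ii) is not satisfied (F OR F).
(iii) safety training — holds.
(b) = T AND F AND T = false.
(2) = F OR F = false.
Overall = T AND F = false.
Exception (closes by 9 p.m.) — not satisfied.
Result: main false OR exception false → false.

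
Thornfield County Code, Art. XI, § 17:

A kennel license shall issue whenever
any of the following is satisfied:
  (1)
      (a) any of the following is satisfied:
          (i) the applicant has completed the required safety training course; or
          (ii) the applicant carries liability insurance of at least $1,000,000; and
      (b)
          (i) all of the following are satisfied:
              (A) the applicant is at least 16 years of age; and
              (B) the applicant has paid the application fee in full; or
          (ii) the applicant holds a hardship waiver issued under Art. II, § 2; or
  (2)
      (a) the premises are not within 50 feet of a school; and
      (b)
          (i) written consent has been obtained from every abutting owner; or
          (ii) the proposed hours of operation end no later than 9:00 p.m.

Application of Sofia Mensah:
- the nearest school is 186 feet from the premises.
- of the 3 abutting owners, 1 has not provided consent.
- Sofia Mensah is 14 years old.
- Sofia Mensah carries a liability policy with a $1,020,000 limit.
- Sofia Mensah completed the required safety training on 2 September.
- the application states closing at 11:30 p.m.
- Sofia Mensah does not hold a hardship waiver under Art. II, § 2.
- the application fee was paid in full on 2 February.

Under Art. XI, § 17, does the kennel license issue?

No — denied.

(i) safety training — met.
(ii) insurance ≥ $1,000,000 — satisfied.
So (a) is satisfied (T OR T).
(A) age ≥ 16 — fails.
(B) fee paid — holds.
So (i) is not satisfied (F AND T).
(ii) hardship waiver — not met.
(b): F OR F → false.
(1) = T AND F = false.
(a) ≥50 ft from school — met.
(i) all abutters consent — not satisfied.
(ii) closes by 9 p.m. — not satisfied.
So (b) is not satisfied (F OR F).
(2) = T AND F = false.
Overall: F OR F → false.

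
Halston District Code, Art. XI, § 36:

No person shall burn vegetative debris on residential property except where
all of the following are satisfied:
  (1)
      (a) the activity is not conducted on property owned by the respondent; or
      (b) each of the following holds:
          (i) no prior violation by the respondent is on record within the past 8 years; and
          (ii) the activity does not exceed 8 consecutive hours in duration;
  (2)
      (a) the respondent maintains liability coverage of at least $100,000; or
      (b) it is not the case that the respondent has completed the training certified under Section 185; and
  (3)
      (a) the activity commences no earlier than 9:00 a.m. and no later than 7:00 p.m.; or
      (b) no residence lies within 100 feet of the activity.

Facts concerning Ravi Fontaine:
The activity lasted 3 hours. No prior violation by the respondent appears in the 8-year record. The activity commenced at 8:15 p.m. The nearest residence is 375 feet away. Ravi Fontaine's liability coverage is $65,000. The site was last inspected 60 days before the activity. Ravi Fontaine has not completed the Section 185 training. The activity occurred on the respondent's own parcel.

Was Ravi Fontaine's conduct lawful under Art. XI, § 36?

Yes — lawful.

(a) not (own property) — not met.
(i) no prior violation — met.
(ii) ≤ 8 hrs duration — satisfied.
(b): T AND T → true.
(1): F OR T → true.
(a) coverage ≥ $100,000 — not satisfied.
(b) not (training certified) — holds.
(2) = F OR T = true.
(a) start within hours — fails.
(b) no residence in 100 ft — holds.
(3) = F OR T = true.
So Overall is satisfied (T AND T AND T).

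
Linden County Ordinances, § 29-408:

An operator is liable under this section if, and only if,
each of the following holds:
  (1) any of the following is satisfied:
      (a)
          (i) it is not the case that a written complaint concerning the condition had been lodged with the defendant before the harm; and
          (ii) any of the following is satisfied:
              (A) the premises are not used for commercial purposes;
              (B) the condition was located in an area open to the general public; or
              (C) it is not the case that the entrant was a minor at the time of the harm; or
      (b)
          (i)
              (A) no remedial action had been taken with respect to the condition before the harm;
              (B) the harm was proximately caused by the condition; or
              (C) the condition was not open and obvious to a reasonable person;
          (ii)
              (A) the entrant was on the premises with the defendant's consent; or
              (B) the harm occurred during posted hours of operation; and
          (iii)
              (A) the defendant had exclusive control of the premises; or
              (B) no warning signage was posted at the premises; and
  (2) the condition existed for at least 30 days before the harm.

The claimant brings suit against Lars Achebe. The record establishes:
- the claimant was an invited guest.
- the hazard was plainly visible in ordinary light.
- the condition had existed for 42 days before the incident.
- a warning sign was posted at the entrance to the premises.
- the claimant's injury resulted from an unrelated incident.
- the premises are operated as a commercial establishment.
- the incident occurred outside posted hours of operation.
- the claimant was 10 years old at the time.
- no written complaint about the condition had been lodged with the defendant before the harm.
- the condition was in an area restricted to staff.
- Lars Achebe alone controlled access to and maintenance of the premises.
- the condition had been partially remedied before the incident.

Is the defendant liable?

(i) not (complaint lodged) — holds.
(A) not (commercial use) — not satisfied.
(B) public area — not met.
(C) not (entrant a minor) — not satisfied.
(ii): F OR F OR F → false.
So (a) is not satisfied (T AND F).
(A) no remedial action — not satisfied.
(B) proximate cause — fails.
(C) not open/obvious — fails.
So (i) is not satisfied (F OR F OR F).
(A) consent to enter — holds.
(B) during posted hours — not met.
So (ii) is satisfied (T OR F).
(A) exclusive control — met.
(B) no signage posted — not satisfied.
So (iii) is satisfied (T OR F).
(b): F AND T AND T → false.
(1) = F OR F = false.
(2) condition ≥30 days old — met.
Overall = F AND T = false.

No — not liable.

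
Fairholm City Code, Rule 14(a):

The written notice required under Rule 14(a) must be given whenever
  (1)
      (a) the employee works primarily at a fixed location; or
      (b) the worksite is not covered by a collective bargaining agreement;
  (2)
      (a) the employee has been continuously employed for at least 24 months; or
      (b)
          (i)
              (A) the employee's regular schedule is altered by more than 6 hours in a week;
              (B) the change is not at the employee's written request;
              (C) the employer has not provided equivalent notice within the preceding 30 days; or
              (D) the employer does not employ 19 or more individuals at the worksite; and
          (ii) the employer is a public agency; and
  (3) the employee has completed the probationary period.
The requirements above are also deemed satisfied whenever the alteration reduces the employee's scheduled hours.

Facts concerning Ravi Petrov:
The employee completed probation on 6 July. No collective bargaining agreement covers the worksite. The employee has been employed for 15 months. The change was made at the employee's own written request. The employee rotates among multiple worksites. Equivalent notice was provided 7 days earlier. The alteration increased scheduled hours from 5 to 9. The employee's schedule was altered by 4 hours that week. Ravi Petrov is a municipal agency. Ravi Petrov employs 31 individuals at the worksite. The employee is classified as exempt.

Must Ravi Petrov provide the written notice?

No — not required.

(a) fixed location — not satisfied.
(b) no CBA — satisfied.
(1): F OR T → true.
(a) tenure ≥ 24 mo. — fails.
(A) schedule shift > 6h — fails.
(B) not employee-requested — fails.
(C) no recent notice — not satisfied.
(D) not (≥ 19 at site) — not satisfied.
So (i) is not satisfied (F OR F OR F OR F).
(ii) public agency — holds.
So (b) is not satisfied (F AND T).
So (2) is not satisfied (F OR F).
(3) past probation — met.
So Overall is not satisfied (T AND F AND T).
Exception (hours reduced) — not satisfied.
Result: main false OR exception false → false.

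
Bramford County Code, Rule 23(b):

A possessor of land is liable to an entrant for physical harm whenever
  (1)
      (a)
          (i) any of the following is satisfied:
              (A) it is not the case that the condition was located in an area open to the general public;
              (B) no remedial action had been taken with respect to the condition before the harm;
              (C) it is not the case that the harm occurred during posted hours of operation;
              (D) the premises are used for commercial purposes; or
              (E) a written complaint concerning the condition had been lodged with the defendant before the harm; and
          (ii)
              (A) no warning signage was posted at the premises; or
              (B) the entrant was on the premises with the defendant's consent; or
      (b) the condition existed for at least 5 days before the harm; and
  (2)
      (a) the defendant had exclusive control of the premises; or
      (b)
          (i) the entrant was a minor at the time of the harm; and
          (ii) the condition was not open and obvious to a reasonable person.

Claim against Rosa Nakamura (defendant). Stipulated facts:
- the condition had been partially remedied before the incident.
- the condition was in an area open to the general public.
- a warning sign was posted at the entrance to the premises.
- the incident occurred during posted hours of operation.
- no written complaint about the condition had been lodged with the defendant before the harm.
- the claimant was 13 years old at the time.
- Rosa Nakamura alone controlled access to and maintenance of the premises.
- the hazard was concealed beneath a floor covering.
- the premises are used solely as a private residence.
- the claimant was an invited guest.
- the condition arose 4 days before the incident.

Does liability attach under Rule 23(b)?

No — not liable.

(A) not (public area) — not met.
(B) no remedial action — not met.
(C) not (during posted hours) — fails.
(D) commercial use — not met.
(E) complaint lodged — not met.
So (i) is not satisfied (F OR F OR F OR F OR F).
(A) no signage posted — not met.
(B) consent to enter — met.
So (ii) is satisfied (F OR T).
(a) = F AND T = false.
(b) condition ≥5 days old — not satisfied.
(1) = F OR F = false.
(a) exclusive control — holds.
(i) entrant a minor — met.
(ii) not open/obvious — holds.
So (b) is satisfied (T AND T).
(2) = T OR T = true.
Overall: F AND T → false.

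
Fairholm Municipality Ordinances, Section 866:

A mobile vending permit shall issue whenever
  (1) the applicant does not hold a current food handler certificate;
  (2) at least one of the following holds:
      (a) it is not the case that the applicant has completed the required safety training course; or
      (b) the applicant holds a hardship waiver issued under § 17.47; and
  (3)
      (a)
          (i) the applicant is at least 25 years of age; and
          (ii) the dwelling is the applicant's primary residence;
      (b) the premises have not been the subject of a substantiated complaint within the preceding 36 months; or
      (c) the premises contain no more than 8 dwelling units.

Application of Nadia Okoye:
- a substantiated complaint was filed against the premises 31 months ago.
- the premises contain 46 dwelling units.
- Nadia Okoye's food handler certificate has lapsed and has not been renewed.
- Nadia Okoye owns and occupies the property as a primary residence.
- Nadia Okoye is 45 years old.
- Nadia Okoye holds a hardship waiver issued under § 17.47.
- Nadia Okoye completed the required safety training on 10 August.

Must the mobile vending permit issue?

(1) not (food handler cert.) — holds.
(a) not (safety training) — fails.
(b) hardship waiver — met.
So (2) is satisfied (F OR T).
(i) age ≥ 25 — met.
(ii) primary residence — met.
(a) = T AND T = true.
(b) no complaint in 36 mo. — not met.
(c) ≤ 8 units — fails.
(3) = T OR F OR F = true.
So Overall is satisfied (T AND T AND T).

Yes — granted.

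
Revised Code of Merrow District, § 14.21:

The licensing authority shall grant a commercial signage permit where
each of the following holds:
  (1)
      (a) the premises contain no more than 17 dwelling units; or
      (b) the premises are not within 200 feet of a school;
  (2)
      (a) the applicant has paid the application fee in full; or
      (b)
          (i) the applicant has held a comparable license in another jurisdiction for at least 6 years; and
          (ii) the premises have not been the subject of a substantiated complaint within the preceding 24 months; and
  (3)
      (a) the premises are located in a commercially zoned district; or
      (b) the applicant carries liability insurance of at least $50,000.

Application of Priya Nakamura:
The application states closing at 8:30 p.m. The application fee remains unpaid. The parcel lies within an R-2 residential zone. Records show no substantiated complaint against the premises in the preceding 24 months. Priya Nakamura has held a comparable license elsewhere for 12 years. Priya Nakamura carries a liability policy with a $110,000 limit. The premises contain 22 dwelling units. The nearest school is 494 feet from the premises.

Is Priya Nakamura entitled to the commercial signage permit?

Yes — granted.

(a) ≤ 17 units — not satisfied.
(b) ≥200 ft from school — holds.
So (1) is satisfied (F OR T).
(a) fee paid — not met.
(i) prior license ≥ 6 yr — holds.
(ii) no complaint in 24 mo. — met.
So (b) is satisfied (T AND T).
So (2) is satisfied (F OR T).
(a) commercially zoned — not satisfied.
(b) insurance ≥ $50,000 — holds.
(3) = F OR T = true.
So Overall is satisfied (T AND T AND T).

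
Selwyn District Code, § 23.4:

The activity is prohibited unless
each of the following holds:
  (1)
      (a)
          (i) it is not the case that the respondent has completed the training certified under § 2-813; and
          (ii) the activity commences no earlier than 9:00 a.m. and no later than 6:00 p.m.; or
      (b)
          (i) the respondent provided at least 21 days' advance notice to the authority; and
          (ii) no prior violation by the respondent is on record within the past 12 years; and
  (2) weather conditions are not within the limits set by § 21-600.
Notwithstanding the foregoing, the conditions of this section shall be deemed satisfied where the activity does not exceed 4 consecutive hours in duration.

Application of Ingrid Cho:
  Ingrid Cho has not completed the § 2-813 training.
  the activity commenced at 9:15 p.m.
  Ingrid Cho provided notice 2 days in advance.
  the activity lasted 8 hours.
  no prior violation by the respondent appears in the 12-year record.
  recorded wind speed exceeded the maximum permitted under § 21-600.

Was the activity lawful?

(i) not (training certified) — holds.
(ii) start within hours — fails.
(a): T AND F → false.
(i) ≥21 days' notice — not satisfied.
(ii) no prior violation — met.
So (b) is not satisfied (F AND T).
(1): F OR F → false.
(2) not (weather ok) — met.
Overall: F AND T → false.
Exception (≤ 4 hrs duration) — not satisfied.
Result: main false OR exception false → false.

No — unlawful.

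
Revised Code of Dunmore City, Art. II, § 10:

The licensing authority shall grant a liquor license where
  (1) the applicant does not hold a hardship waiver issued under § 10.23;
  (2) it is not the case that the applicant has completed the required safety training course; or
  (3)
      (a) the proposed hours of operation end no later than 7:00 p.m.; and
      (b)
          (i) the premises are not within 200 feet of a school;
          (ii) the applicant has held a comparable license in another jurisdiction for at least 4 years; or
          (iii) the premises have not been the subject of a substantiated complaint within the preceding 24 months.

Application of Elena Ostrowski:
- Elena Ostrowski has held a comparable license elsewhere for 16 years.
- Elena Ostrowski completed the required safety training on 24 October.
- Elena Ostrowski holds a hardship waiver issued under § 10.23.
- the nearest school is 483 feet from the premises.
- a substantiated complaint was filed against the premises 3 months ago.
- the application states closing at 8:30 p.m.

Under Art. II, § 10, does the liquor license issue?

No — denied.

(1) not (hardship waiver) — not satisfied.
(2) not (safety training) — not satisfied.
(a) closes by 7 p.m. — fails.
(i) ≥200 ft from school — met.
(ii) prior license ≥ 4 yr — met.
(iii) no complaint in 24 mo. — fails.
(b) = T OR T OR F = true.
So (3) is not satisfied (F AND T).
Overall: F OR F OR F → false.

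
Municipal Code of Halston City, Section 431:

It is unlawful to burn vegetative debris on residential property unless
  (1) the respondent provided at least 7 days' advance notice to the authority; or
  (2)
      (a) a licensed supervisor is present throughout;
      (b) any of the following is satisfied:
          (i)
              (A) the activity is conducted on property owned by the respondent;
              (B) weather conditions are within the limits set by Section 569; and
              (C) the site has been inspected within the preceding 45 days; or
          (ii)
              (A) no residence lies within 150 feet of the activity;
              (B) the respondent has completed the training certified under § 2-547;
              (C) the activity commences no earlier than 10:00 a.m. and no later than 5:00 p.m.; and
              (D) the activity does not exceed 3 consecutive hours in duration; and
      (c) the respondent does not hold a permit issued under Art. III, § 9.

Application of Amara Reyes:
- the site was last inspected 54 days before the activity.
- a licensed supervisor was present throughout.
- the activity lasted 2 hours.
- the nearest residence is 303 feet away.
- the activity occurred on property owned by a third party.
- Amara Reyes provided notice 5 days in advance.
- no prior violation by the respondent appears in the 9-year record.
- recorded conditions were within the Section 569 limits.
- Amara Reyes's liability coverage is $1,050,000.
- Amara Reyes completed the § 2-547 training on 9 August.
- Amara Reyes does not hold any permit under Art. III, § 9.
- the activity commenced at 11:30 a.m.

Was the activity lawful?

(1) ≥7 days' notice — not met.
(a) supervisor present — holds.
(A) own property — not met.
(B) weather ok — holds.
(C) site inspected — not satisfied.
(i): F AND T AND F → false.
(A) no residence in 150 ft — satisfied.
(B) training certified — satisfied.
(C) start within hours — satisfied.
(D) ≤ 3 hrs duration — holds.
So (ii) is satisfied (T AND T AND T AND T).
(b) = F OR T = true.
(c) not (holds permit) — met.
(2): T AND T AND T → true.
Overall = F OR T = true.

Yes — lawful.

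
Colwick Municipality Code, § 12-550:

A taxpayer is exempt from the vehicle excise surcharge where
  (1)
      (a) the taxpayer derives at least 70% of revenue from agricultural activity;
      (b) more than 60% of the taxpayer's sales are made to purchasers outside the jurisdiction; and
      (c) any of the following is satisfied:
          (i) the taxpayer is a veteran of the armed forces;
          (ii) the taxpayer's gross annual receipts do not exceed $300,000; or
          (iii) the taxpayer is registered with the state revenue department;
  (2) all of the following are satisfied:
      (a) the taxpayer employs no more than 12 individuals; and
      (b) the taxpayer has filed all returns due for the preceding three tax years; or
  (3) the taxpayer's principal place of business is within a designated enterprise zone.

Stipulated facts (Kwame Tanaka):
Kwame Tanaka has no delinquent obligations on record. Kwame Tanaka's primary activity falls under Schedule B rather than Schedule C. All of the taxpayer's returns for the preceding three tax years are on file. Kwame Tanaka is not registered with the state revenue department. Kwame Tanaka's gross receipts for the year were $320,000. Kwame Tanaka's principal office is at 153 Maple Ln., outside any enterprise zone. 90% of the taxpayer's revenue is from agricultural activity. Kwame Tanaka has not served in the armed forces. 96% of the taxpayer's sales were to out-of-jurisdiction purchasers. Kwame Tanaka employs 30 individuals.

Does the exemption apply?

(a) ≥70% agricultural — holds.
(b) >60% out-of-jur. sales — holds.
(i) veteran — not satisfied.
(ii) receipts ≤ $300,000 — fails.
(iii) state-registered — not met.
(c): F OR F OR F → false.
(1) = T AND T AND F = false.
(a) ≤ 12 employees — not met.
(b) returns current — satisfied.
(2): F AND T → false.
(3) in enterprise zone — not satisfied.
So Overall is not satisfied (F OR F OR F).

No — not exempt.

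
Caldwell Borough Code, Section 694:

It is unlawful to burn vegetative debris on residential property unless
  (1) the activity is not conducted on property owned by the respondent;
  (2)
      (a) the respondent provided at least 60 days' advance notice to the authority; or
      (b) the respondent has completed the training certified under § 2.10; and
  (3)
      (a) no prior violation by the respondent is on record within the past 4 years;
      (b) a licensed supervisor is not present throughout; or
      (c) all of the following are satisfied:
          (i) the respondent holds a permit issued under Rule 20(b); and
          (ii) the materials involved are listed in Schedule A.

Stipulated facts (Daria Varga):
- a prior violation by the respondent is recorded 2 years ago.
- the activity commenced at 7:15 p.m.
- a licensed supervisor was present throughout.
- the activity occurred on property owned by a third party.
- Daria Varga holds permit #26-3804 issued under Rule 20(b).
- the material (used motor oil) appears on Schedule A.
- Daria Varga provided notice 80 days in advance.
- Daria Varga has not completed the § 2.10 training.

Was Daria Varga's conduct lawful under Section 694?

(1) not (own property) — holds.
(a) ≥60 days' notice — met.
(b) training certified — not met.
(2) = T OR F = true.
(a) no prior violation — fails.
(b) not (supervisor present) — not met.
(i) holds permit — satisfied.
(ii) Schedule A material — satisfied.
So (c) is satisfied (T AND T).
(3): F OR F OR T → true.
So Overall is satisfied (T AND T AND T).

Yes — lawful.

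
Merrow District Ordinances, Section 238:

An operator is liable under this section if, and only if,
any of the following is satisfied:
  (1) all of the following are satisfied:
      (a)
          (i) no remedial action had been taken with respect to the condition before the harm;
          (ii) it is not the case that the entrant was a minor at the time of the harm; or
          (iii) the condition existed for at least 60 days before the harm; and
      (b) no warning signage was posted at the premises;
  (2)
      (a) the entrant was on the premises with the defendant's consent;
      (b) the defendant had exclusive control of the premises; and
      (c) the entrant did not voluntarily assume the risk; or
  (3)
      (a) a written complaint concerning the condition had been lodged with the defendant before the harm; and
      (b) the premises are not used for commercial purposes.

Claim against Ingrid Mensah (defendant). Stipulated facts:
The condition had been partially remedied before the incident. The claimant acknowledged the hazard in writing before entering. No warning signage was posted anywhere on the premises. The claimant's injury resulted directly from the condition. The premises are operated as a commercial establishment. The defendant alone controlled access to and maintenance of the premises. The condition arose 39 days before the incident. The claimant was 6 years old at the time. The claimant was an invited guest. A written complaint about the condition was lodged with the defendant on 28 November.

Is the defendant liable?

No — not liable.

(i) no remedial action — not met.
(ii) not (entrant a minor) — not met.
(iii) condition ≥60 days old — not met.
(a): F OR F OR F → false.
(b) no signage posted — satisfied.
So (1) is not satisfied (F AND T).
(a) consent to enter — met.
(b) exclusive control — satisfied.
(c) no assumed risk — not met.
(2) = T AND T AND F = false.
(a) complaint lodged — met.
(b) not (commercial use) — not met.
(3) = T AND F = false.
Overall: F OR F OR F → false.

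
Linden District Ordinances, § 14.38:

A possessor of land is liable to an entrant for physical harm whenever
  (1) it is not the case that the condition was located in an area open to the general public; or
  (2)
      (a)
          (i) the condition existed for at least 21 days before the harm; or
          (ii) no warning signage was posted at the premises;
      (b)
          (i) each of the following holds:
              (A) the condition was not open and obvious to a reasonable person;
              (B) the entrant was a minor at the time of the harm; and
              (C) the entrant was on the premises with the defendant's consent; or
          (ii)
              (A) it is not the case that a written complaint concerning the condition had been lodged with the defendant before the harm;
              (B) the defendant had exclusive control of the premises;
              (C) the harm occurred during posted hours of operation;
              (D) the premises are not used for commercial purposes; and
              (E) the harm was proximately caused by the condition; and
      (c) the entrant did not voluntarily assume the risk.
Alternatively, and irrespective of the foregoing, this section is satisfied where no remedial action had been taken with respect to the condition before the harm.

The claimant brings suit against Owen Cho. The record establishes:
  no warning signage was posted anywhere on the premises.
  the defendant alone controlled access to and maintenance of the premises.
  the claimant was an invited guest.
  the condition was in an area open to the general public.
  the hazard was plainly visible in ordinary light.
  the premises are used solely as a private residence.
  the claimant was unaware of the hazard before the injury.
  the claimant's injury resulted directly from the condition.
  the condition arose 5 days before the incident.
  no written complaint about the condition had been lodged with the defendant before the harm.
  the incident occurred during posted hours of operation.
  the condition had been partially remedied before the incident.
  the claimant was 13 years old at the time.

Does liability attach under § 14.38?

Yes — liable.

(1) not (public area) — fails.
(i) condition ≥21 days old — not met.
(ii) no signage posted — satisfied.
(a): F OR T → true.
(A) not open/obvious — not met.
(B) entrant a minor — holds.
(C) consent to enter — satisfied.
(i) = F AND T AND T = false.
(A) not (complaint lodged) — holds.
(B) exclusive control — satisfied.
(C) during posted hours — met.
(D) not (commercial use) — satisfied.
(E) proximate cause — holds.
(ii) = T AND T AND T AND T AND T = true.
(b): F OR T → true.
(c) no assumed risk — satisfied.
So (2) is satisfied (T AND T AND T).
So Overall is satisfied (F OR T).
Exception (no remedial action) — not satisfied.
Result: main true OR exception false → true.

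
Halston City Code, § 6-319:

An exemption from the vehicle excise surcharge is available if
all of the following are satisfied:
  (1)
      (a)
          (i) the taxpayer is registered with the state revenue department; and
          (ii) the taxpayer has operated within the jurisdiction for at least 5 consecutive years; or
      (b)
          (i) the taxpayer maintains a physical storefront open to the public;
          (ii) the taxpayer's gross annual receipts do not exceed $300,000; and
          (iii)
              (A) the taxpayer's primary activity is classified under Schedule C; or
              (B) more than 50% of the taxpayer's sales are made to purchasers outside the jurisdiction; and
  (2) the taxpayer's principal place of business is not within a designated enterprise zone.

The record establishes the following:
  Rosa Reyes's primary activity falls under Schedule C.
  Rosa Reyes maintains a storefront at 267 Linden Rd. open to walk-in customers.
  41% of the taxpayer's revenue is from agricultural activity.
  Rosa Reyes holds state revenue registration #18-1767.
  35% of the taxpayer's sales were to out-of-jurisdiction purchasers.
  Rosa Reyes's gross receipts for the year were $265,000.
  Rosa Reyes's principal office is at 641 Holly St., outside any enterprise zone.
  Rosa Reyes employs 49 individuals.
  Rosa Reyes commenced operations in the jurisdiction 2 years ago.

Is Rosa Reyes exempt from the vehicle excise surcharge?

Yes — exempt.

(i) state-registered — holds.
(ii) ≥ 5 yrs in jurisdiction — fails.
(a): T AND F → false.
(i) has storefront — holds.
(ii) receipts ≤ $300,000 — holds.
(A) Schedule C activity — satisfied.
(B) >50% out-of-jur. sales — not satisfied.
So (iii) is satisfied (T OR F).
(b) = T AND T AND T = true.
So (1) is satisfied (F OR T).
(2) not (in enterprise zone) — holds.
So Overall is satisfied (T AND T).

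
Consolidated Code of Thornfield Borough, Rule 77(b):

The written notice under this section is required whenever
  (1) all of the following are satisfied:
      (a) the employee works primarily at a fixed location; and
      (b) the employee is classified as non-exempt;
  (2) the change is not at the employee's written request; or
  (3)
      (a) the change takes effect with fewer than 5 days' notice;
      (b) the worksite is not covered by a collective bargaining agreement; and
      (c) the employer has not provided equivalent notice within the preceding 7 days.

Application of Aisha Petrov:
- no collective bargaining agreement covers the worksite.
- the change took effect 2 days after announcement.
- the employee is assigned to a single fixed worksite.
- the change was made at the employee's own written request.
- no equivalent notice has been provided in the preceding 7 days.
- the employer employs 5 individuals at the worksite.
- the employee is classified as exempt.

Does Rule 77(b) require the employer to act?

Yes — required.

(a) fixed location — holds.
(b) non-exempt — not met.
(1) = T AND F = false.
(2) not employee-requested — not met.
(a) < 5 days' notice — met.
(b) no CBA — satisfied.
(c) no recent notice — met.
So (3) is satisfied (T AND T AND T).
Overall = F OR F OR T = true.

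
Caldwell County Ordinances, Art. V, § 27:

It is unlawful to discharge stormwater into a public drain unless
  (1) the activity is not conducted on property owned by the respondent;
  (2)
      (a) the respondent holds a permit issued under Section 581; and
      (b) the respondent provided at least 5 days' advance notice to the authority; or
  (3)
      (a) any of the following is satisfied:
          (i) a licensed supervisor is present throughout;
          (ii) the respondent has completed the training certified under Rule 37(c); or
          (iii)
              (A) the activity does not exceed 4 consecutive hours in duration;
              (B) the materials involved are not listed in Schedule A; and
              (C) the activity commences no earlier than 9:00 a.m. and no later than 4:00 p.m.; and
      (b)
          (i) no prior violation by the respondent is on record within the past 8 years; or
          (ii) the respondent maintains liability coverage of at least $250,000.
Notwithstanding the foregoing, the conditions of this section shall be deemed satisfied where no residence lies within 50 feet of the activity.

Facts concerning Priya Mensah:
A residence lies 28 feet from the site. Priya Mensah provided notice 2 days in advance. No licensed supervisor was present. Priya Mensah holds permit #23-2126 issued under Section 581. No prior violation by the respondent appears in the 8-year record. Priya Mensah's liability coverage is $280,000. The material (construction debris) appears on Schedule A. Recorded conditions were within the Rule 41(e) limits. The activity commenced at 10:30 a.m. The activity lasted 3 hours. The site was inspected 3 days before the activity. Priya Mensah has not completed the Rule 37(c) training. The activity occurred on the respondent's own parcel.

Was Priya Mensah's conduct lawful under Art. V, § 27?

No — unlawful.

(1) not (own property) — not met.
(a) holds permit — holds.
(b) ≥5 days' notice — not met.
(2): T AND F → false.
(i) supervisor present — not satisfied.
(ii) training certified — fails.
(A) ≤ 4 hrs duration — met.
(B) not (Schedule A material) — not met.
(C) start within hours — holds.
(iii) = T AND F AND T = false.
(a): F OR F OR F → false.
(i) no prior violation — satisfied.
(ii) coverage ≥ $250,000 — satisfied.
So (b) is satisfied (T OR T).
(3) = F AND T = false.
So Overall is not satisfied (F OR F OR F).
Exception (no residence in 50 ft) — not satisfied.
Result: main false OR exception false → false.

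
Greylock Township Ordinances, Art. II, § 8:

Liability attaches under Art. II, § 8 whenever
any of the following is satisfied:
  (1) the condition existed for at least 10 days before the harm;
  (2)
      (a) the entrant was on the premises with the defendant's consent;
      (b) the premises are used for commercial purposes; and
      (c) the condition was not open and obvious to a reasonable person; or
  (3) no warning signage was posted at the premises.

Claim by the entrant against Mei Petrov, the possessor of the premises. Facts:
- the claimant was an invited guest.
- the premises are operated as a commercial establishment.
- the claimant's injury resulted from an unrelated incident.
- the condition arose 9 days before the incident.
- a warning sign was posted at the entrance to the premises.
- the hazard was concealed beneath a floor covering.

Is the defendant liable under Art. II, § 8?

(1) condition ≥10 days old — not met.
(a) consent to enter — satisfied.
(b) commercial use — satisfied.
(c) not open/obvious — holds.
(2): T AND T AND T → true.
(3) no signage posted — not met.
So Overall is satisfied (F OR T OR F).

Yes — liable.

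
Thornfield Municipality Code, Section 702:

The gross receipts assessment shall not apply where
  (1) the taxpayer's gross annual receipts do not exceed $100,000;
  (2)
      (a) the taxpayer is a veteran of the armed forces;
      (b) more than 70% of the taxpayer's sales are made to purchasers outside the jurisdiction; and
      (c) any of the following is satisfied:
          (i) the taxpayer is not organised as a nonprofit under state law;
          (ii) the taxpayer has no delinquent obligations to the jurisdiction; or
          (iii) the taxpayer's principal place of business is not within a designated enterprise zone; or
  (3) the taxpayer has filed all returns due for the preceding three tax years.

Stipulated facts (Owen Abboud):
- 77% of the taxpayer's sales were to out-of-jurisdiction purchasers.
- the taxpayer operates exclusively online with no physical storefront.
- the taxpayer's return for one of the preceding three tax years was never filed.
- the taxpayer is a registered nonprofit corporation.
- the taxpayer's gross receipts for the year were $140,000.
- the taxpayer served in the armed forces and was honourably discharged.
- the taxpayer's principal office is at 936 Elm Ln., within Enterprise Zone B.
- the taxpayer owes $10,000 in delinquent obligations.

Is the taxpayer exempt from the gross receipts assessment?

No — not exempt.

(1) receipts ≤ $100,000 — not met.
(a) veteran — satisfied.
(b) >70% out-of-jur. sales — satisfied.
(i) not (nonprofit) — not met.
(ii) no delinquency — fails.
(iii) not (in enterprise zone) — fails.
(c) = F OR F OR F = false.
(2) = T AND T AND F = false.
(3) returns current — not met.
Overall = F OR F OR F = false.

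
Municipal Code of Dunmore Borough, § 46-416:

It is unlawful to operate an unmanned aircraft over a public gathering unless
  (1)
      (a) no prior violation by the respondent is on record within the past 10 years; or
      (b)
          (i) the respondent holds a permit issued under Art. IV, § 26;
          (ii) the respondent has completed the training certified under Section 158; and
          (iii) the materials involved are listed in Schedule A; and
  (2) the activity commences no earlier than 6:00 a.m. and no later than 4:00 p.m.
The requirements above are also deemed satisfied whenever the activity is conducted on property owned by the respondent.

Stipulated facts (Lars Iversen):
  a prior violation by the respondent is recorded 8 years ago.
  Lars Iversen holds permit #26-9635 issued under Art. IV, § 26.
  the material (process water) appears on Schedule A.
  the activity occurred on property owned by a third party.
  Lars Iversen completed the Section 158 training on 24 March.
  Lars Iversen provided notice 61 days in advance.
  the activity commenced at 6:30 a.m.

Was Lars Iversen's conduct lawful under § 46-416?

Yes — lawful.

(a) no prior violation — not satisfied.
(i) holds permit — holds.
(ii) training certified — holds.
(iii) Schedule A material — met.
(b): T AND T AND T → true.
(1) = F OR T = true.
(2) start within hours — met.
Overall: T AND T → true.
Exception (own property) — not satisfied.
Result: main true OR exception false → true.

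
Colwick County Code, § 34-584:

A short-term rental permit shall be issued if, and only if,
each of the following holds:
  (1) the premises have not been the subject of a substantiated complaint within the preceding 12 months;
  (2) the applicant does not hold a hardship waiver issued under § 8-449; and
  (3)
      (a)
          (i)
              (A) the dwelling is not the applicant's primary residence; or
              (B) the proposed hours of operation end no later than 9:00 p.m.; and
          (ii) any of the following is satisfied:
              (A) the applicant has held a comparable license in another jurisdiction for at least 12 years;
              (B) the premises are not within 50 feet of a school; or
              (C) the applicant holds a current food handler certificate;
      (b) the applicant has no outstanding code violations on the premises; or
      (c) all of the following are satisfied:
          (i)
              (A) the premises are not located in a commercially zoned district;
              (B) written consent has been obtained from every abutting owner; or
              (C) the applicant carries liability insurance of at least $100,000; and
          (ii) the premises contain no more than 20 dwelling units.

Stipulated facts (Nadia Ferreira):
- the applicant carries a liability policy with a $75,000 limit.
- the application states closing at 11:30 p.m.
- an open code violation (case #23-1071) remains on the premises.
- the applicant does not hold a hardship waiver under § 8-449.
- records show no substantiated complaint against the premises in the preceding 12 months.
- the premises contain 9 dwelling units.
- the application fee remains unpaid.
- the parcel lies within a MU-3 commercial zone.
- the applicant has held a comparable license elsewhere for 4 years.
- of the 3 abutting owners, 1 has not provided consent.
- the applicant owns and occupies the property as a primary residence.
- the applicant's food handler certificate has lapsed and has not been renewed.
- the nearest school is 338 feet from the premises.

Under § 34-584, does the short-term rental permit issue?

No — denied.

(1) no complaint in 12 mo. — satisfied.
(2) not (hardship waiver) — satisfied.
(A) not (primary residence) — not met.
(B) closes by 9 p.m. — fails.
(i) = F OR F = false.
(A) prior license ≥ 12 yr — fails.
(B) ≥50 ft from school — holds.
(C) food handler cert. — not met.
(ii) = F OR T OR F = true.
So (a) is not satisfied (F AND T).
(b) no code violations — not met.
(A) not (commercially zoned) — not met.
(B) all abutters consent — fails.
(C) insurance ≥ $100,000 — not met.
(i) = F OR F OR F = false.
(ii) ≤ 20 units — holds.
So (c) is not satisfied (F AND T).
So (3) is not satisfied (F OR F OR F).
Overall: T AND T AND F → false.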